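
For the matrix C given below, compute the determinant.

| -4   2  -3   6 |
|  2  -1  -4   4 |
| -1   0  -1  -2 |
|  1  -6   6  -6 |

486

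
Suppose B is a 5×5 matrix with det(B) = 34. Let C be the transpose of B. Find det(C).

det(Bᵀ) = det(B).
det(C) = (1)·(34) = 34

det(C) = 34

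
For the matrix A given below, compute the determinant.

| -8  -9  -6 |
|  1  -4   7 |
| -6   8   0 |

The determinant is 922.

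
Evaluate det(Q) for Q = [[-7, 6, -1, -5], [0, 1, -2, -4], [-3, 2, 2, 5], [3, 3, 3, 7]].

The determinant is 222.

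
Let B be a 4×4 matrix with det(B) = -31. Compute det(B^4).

det(B^4) = (det B)^4 = (-31)^4 = 923521

923521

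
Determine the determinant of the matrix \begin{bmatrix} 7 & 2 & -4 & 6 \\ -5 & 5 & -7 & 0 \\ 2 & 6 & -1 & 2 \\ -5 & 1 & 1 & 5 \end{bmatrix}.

3201

Expand along row 2 (it has 1 zero):
  − (-5) · M_21   where M_21 = det([2 -4 6; 6 -1 2; 1 1 5]) = 140
  + (5) · M_22   where M_22 = det([7 -4 6; 2 -1 2; -5 1 5]) = 13
  − (-7) · M_23   where M_23 = det([7 2 6; 2 6 2; -5 1 5]) = 348
det = (-1)·(-5)·(140) + (+1)·(5)·(13) + (-1)·(-7)·(348) = 3201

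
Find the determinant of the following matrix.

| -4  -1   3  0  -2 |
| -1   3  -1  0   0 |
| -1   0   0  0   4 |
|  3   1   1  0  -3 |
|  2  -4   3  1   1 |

The determinant is -160.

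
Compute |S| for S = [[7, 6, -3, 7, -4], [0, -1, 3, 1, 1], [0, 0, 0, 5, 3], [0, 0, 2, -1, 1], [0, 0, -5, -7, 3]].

S is block upper-triangular with a 2×2 block and a 3×3 block on the diagonal, so its determinant equals the product of the determinants of the diagonal blocks.
det of the 2×2 block = -7
det of the 3×3 block = -112
det = (-7)·(-112) = 784

784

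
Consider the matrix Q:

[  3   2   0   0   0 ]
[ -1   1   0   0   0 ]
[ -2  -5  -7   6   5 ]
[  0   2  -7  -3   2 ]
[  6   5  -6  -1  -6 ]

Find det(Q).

Q is block lower-triangular with a 2×2 block and a 3×3 block on the diagonal, so its determinant equals the product of the determinants of the diagonal blocks.
det of the 2×2 block = 5
det of the 3×3 block = -519
det = (5)·(-519) = -2595

-2595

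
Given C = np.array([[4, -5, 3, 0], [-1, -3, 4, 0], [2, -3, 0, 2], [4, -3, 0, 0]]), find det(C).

|C| = -26

Expand along column 4 (it has 3 zeros):
  − (2) · M_34   where M_34 = det([4 -5 3; -1 -3 4; 4 -3 0]) = 13
det = (-1)·(2)·(13) = -26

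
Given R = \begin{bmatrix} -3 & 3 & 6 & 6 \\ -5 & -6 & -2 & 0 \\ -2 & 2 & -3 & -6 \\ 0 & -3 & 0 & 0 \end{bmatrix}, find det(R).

Expand along row 4 (it has 3 zeros):
  + (-3) · M_42   where M_42 = det([-3 6 6; -5 -2 0; -2 -3 -6]) = -150
det = (+1)·(-3)·(-150) = 450

450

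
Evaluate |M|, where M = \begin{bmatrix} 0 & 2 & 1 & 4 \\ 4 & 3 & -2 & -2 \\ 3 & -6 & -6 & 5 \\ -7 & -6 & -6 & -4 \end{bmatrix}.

-1697

Expand along row 1 (it has 1 zero):
  − (2) · M_12   where M_12 = det([4 -2 -2; 3 -6 5; -7 -6 -4]) = 382
  + (1) · M_13   where M_13 = det([4 3 -2; 3 -6 5; -7 -6 -4]) = 267
  − (4) · M_14   where M_14 = det([4 3 -2; 3 -6 -6; -7 -6 -6]) = 300
det = (-1)·(2)·(382) + (+1)·(1)·(267) + (-1)·(4)·(300) = -1697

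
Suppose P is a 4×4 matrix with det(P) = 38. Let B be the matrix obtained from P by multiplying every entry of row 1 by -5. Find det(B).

-190

Scaling one row by -5 multiplies the determinant by -5.
det(B) = (-5)·(38) = -190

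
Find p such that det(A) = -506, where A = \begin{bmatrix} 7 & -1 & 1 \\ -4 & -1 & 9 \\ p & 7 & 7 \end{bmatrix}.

Expanding along the row containing p, det(A) is linear in p: det(A) = (-8)·p + (-546).
Set (-8)·p + (-546) = -506  ⇒  (-8)·p = 40  ⇒  p = -5.

p = -5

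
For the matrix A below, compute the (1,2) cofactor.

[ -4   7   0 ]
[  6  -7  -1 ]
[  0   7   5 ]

-30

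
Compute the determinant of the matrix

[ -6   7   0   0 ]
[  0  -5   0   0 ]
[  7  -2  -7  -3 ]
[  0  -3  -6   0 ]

The determinant is -540.

The matrix is block lower-triangular with a 2×2 block and a 2×2 block on the diagonal, so its determinant equals the product of the determinants of the diagonal blocks.
det of the 2×2 block = 30
det of the 2×2 block = -18
det = (30)·(-18) = -540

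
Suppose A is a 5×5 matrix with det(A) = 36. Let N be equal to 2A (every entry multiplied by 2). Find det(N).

For a 5×5 matrix, det(2A) = 2^5·det(A) = 32·det(A).
det(N) = (32)·(36) = 1152

det(N) = 1152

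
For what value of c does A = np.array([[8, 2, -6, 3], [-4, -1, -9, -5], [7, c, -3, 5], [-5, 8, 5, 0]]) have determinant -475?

Expanding along the column containing c, det(A) is linear in c: det(A) = (145)·c + (-1780).
Set (145)·c + (-1780) = -475  ⇒  (145)·c = 1305  ⇒  c = 9.

9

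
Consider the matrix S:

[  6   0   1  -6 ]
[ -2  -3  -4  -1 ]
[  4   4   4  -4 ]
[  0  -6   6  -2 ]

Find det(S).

det(S) = -848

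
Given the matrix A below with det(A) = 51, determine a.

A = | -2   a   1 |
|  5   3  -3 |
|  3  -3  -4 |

Expanding along the row containing a, det(A) is linear in a: det(A) = (11)·a + (18).
Set (11)·a + (18) = 51  ⇒  (11)·a = 33  ⇒  a = 3.

a = 3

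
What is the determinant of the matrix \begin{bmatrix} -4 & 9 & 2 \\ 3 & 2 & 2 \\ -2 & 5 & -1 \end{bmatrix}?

Expand along column 1:
  + (-4) · |2 2; 5 -1| = (-4)·(-2 − 10) = 48
  − 3 · |9 2; 5 -1| = −3·(-9 − 10) = 57
  + (-2) · |9 2; 2 2| = (-2)·(18 − 4) = -28
Sum: (48) + (57) + (-28) = 77

77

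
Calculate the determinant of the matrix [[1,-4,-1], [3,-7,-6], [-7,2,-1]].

-118

Expand along column 1:
  + 1 · |-7 -6; 2 -1| = 1·(7 − (-12)) = 19
  − 3 · |-4 -1; 2 -1| = −3·(4 − (-2)) = -18
  + (-7) · |-4 -1; -7 -6| = (-7)·(24 − 7) = -119
Sum: (19) + (-18) + (-119) = -118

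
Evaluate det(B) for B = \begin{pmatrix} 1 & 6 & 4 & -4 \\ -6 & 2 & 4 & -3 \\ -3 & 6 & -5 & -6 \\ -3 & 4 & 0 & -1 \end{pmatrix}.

Expand along row 4 (it has 1 zero):
  − (-3) · M_41   where M_41 = det([6 4 -4; 2 4 -3; 6 -5 -6]) = -122
  + (4) · M_42   where M_42 = det([1 4 -4; -6 4 -3; -3 -5 -6]) = -315
  + (-1) · M_44   where M_44 = det([1 6 4; -6 2 4; -3 6 -5]) = -406
det = (-1)·(-3)·(-122) + (+1)·(4)·(-315) + (+1)·(-1)·(-406) = -1220

The determinant is -1220.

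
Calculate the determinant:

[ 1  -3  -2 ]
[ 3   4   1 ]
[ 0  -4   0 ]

Expand along row 3:
  − (-4) · |1 -2; 3 1| = −(-4)·(1 − (-6)) = 28

28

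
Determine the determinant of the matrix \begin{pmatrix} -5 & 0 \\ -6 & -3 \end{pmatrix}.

det = (-5)·(-3) − 0·(-6) = 15 − 0 = 15

The determinant is 15.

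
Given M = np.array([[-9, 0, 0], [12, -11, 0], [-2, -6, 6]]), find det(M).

M is lower triangular, so det(M) is the product of the diagonal entries:
det = (-9) · (-11) · (6) = 594

det(M) = 594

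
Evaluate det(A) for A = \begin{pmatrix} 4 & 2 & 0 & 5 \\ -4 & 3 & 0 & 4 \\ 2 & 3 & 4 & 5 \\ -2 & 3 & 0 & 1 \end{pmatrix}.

-296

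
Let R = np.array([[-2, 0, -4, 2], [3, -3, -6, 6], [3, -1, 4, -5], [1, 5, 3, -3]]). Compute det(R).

The determinant is -414.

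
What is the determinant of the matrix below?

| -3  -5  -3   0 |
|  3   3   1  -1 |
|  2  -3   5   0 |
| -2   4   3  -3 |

Expand along column 4 (it has 2 zeros):
  + (-1) · M_24   where M_24 = det([-3 -5 -3; 2 -3 5; -2 4 3]) = 161
  + (-3) · M_44   where M_44 = det([-3 -5 -3; 3 3 1; 2 -3 5]) = 56
det = (+1)·(-1)·(161) + (+1)·(-3)·(56) = -329

The determinant is -329.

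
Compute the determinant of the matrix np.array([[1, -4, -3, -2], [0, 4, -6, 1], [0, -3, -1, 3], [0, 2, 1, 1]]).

Expand along column 1 (it has 3 zeros):
  + (1) · M_11   where M_11 = det([4 -6 1; -3 -1 3; 2 1 1]) = -71
det = (+1)·(1)·(-71) = -71

-71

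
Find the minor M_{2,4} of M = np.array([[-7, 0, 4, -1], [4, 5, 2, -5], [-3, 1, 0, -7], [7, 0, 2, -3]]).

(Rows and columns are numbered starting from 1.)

-42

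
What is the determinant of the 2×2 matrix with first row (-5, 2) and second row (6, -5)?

The determinant is 13.

det = (-5)·(-5) − 2·6 = 25 − 12 = 13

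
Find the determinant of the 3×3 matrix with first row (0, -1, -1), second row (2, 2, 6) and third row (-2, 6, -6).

The determinant is -16.

Expand along column 1:
  − 2 · |-1 -1; 6 -6| = −2·(6 − (-6)) = -24
  + (-2) · |-1 -1; 2 6| = (-2)·(-6 − (-2)) = 8
Sum: (-24) + (8) = -16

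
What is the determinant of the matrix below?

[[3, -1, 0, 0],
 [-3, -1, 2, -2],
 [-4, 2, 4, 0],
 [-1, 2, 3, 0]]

28

Expand along column 4 (it has 3 zeros):
  + (-2) · M_24   where M_24 = det([3 -1 0; -4 2 4; -1 2 3]) = -14
det = (+1)·(-2)·(-14) = 28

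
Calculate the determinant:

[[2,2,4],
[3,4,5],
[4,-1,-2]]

-30

Expand along column 1:
  + 2 · |4 5; -1 -2| = 2·(-8 − (-5)) = -6
  − 3 · |2 4; -1 -2| = −3·(-4 − (-4)) = 0
  + 4 · |2 4; 4 5| = 4·(10 − 16) = -24
Sum: (-6) + (0) + (-24) = -30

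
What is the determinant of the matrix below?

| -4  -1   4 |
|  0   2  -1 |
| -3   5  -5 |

Expand along row 2:
  + 2 · |-4 4; -3 -5| = 2·(20 − (-12)) = 64
  − (-1) · |-4 -1; -3 5| = −(-1)·(-20 − 3) = -23
Sum: (64) + (-23) = 41

The determinant is 41.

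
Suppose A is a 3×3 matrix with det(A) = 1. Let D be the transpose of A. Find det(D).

The determinant is 1.

det(Aᵀ) = det(A).
det(D) = (1)·(1) = 1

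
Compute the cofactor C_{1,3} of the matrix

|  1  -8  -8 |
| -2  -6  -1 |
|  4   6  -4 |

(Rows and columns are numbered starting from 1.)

12

Delete row 1 and column 3; the remaining 2×2 submatrix is [-2 -6; 4 6].
Its determinant is (-2)·6 − (-6)·4 = 12.
The cofactor carries sign (−1)^(1+3) = +1, so C_{1,3} = +(12) = 12.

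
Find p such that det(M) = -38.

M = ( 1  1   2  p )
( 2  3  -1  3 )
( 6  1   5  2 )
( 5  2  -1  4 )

Expanding along the column containing p, det(M) is linear in p: det(M) = (-64)·p + (26).
Set (-64)·p + (26) = -38  ⇒  (-64)·p = -64  ⇒  p = 1.

p = 1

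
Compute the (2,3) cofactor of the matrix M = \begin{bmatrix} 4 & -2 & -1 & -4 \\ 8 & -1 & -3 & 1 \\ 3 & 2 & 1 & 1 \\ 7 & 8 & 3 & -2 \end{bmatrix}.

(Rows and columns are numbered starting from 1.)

Delete row 2 and column 3; the remaining 3×3 submatrix is [4 -2 -4; 3 2 1; 7 8 -2].
Its determinant is -114.
The cofactor carries sign (−1)^(2+3) = −1, so C_{2,3} = −(-114) = 114.

114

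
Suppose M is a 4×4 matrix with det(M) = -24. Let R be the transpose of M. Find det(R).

det(R) = -24

det(Mᵀ) = det(M).
det(R) = (1)·(-24) = -24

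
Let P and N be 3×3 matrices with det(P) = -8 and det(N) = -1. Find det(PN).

det(PN) = det(P)·det(N) = (-8)·(-1) = 8

det(PN) = 8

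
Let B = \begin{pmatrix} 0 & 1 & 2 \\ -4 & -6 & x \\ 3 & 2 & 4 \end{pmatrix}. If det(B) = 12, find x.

x = -8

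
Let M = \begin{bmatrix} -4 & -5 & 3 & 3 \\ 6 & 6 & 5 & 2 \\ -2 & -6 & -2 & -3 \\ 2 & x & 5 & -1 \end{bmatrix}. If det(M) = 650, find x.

Expanding along the column containing x, det(M) is linear in x: det(M) = (80)·x + (490).
Set (80)·x + (490) = 650  ⇒  (80)·x = 160  ⇒  x = 2.

2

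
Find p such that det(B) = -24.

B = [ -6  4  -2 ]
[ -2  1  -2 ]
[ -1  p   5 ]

p = 5

Expanding along the column containing p, det(B) is linear in p: det(B) = (-8)·p + (16).
Set (-8)·p + (16) = -24  ⇒  (-8)·p = -40  ⇒  p = 5.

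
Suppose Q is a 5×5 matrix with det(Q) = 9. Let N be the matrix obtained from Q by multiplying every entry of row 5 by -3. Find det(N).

det(N) = -27

Scaling one row by -3 multiplies the determinant by -3.
det(N) = (-3)·(9) = -27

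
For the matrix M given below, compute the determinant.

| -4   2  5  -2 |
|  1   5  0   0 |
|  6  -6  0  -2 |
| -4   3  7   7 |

det(M) = -1842

Expand along row 2 (it has 2 zeros):
  − (1) · M_21   where M_21 = det([2 5 -2; -6 0 -2; 3 7 7]) = 292
  + (5) · M_22   where M_22 = det([-4 5 -2; 6 0 -2; -4 7 7]) = -310
det = (-1)·(1)·(292) + (+1)·(5)·(-310) = -1842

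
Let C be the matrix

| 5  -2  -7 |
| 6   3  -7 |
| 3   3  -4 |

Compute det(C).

|C| = -24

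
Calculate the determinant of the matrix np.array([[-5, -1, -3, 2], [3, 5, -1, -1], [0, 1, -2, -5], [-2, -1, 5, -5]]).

Expand along row 3 (it has 1 zero):
  − (1) · M_32   where M_32 = det([-5 -3 2; 3 -1 -1; -2 5 -5]) = -75
  + (-2) · M_33   where M_33 = det([-5 -1 2; 3 5 -1; -2 -1 -5]) = 127
  − (-5) · M_34   where M_34 = det([-5 -1 -3; 3 5 -1; -2 -1 5]) = -128
det = (-1)·(1)·(-75) + (+1)·(-2)·(127) + (-1)·(-5)·(-128) = -819

-819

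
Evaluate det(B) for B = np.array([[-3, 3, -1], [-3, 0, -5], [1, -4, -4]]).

|B| = -3

Expand along row 2:
  − (-3) · |3 -1; -4 -4| = −(-3)·(-12 − 4) = -48
  − (-5) · |-3 3; 1 -4| = −(-5)·(12 − 3) = 45
Sum: (-48) + (45) = -3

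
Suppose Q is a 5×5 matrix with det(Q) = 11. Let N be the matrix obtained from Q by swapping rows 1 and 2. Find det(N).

-11

Swapping two rows multiplies the determinant by −1.
det(N) = (-1)·(11) = -11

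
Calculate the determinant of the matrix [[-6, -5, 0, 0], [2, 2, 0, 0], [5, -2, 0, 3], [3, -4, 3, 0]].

The matrix is block lower-triangular with a 2×2 block and a 2×2 block on the diagonal, so its determinant equals the product of the determinants of the diagonal blocks.
det of the 2×2 block = -2
det of the 2×2 block = -9
det = (-2)·(-9) = 18

The determinant is 18.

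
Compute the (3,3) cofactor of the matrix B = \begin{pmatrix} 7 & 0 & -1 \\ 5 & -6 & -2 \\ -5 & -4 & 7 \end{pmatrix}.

-42

Delete row 3 and column 3; the remaining 2×2 submatrix is [7 0; 5 -6].
Its determinant is 7·(-6) − 0·5 = -42.
The cofactor carries sign (−1)^(3+3) = +1, so C_{3,3} = +(-42) = -42.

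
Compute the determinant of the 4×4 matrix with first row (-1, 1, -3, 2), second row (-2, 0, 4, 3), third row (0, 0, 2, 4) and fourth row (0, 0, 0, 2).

The matrix is block upper-triangular with a 2×2 block and a 2×2 block on the diagonal, so its determinant equals the product of the determinants of the diagonal blocks.
det of the 2×2 block = 2
det of the 2×2 block = 4
det = (2)·(4) = 8

8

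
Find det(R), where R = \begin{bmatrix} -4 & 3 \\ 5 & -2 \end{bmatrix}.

det(R) = (-4)·(-2) − 3·5 = 8 − 15 = -7

The determinant is -7.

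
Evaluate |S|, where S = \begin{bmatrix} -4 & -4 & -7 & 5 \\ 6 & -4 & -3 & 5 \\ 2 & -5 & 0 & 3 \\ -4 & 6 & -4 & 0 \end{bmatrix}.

The determinant is 420.

Expand along row 3 (it has 1 zero):
  + (2) · M_31   where M_31 = det([-4 -7 5; -4 -3 5; 6 -4 0]) = -120
  − (-5) · M_32   where M_32 = det([-4 -7 5; 6 -3 5; -4 -4 0]) = -120
  − (3) · M_34   where M_34 = det([-4 -4 -7; 6 -4 -3; -4 6 -4]) = -420
det = (+1)·(2)·(-120) + (-1)·(-5)·(-120) + (-1)·(3)·(-420) = 420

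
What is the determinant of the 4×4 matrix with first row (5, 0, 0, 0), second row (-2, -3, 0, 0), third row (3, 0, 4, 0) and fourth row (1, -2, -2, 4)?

The matrix is block lower-triangular with a 2×2 block and a 2×2 block on the diagonal, so its determinant equals the product of the determinants of the diagonal blocks.
det of the 2×2 block = -15
det of the 2×2 block = 16
det = (-15)·(16) = -240

The determinant is -240.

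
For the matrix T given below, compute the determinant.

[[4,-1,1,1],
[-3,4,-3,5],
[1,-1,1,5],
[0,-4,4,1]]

det(T) = -73

Expand along row 4 (it has 1 zero):
  + (-4) · M_42   where M_42 = det([4 1 1; -3 -3 5; 1 1 5]) = -60
  − (4) · M_43   where M_43 = det([4 -1 1; -3 4 5; 1 -1 5]) = 79
  + (1) · M_44   where M_44 = det([4 -1 1; -3 4 -3; 1 -1 1]) = 3
det = (+1)·(-4)·(-60) + (-1)·(4)·(79) + (+1)·(1)·(3) = -73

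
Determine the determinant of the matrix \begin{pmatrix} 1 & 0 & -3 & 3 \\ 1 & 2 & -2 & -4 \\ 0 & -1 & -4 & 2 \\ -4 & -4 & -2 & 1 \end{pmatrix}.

Expand along row 1 (it has 1 zero):
  + (1) · M_11   where M_11 = det([2 -2 -4; -1 -4 2; -4 -2 1]) = 70
  + (-3) · M_13   where M_13 = det([1 2 -4; 0 -1 2; -4 -4 1]) = 7
  − (3) · M_14   where M_14 = det([1 2 -2; 0 -1 -4; -4 -4 -2]) = 26
det = (+1)·(1)·(70) + (+1)·(-3)·(7) + (-1)·(3)·(26) = -29

-29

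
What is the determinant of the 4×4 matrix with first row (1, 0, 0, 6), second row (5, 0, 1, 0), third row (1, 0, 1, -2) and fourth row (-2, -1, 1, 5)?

-22

Expand along column 2 (it has 3 zeros):
  + (-1) · M_42   where M_42 = det([1 0 6; 5 1 0; 1 1 -2]) = 22
det = (+1)·(-1)·(22) = -22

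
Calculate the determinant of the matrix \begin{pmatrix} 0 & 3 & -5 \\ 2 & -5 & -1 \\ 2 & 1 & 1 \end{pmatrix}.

Expand along row 1:
  − 3 · |2 -1; 2 1| = −3·(2 − (-2)) = -12
  + (-5) · |2 -5; 2 1| = (-5)·(2 − (-10)) = -60
Sum: (-12) + (-60) = -72

-72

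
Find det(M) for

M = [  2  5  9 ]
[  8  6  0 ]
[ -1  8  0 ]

|M| = 630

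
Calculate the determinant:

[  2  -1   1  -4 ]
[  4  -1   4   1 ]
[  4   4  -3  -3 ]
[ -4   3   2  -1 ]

Expand along row 1:
  + (2) · M_11   where M_11 = det([-1 4 1; 4 -3 -3; 3 2 -1]) = -12
  − (-1) · M_12   where M_12 = det([4 4 1; 4 -3 -3; -4 2 -1]) = 96
  + (1) · M_13   where M_13 = det([4 -1 1; 4 4 -3; -4 3 -1]) = 32
  − (-4) · M_14   where M_14 = det([4 -1 4; 4 4 -3; -4 3 2]) = 176
det = (+1)·(2)·(-12) + (-1)·(-1)·(96) + (+1)·(1)·(32) + (-1)·(-4)·(176) = 808

808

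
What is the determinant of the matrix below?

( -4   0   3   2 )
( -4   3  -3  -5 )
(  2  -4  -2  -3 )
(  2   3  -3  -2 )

0

Expand along row 1 (it has 1 zero):
  + (-4) · M_11   where M_11 = det([3 -3 -5; -4 -2 -3; 3 -3 -2]) = -54
  + (3) · M_13   where M_13 = det([-4 3 -5; 2 -4 -3; 2 3 -2]) = -144
  − (2) · M_14   where M_14 = det([-4 3 -3; 2 -4 -2; 2 3 -3]) = -108
det = (+1)·(-4)·(-54) + (+1)·(3)·(-144) + (-1)·(2)·(-108) = 0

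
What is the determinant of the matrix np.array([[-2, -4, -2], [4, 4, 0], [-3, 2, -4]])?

Expand along column 3:
  + (-2) · |4 4; -3 2| = (-2)·(8 − (-12)) = -40
  + (-4) · |-2 -4; 4 4| = (-4)·(-8 − (-16)) = -32
Sum: (-40) + (-32) = -72

-72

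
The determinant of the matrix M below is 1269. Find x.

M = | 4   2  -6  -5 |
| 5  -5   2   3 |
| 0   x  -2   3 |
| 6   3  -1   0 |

x = 9

Expanding along the row containing x, det(M) is linear in x: det(M) = (11)·x + (1170).
Set (11)·x + (1170) = 1269  ⇒  (11)·x = 99  ⇒  x = 9.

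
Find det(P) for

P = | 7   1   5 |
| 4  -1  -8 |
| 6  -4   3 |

-355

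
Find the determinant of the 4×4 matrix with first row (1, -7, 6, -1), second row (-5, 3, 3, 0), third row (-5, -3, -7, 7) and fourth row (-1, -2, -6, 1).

-1629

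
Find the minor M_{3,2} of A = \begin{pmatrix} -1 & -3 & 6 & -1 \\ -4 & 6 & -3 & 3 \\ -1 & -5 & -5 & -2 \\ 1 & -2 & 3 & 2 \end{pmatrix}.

90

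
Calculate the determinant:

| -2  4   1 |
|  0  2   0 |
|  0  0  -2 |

8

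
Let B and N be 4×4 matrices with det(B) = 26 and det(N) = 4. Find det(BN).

det(BN) = 104

det(BN) = det(B)·det(N) = (26)·(4) = 104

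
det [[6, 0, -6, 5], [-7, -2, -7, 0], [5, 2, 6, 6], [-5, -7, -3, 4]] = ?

3331

Expand along row 1 (it has 1 zero):
  + (6) · M_11   where M_11 = det([-2 -7 0; 2 6 6; -7 -3 4]) = 266
  + (-6) · M_13   where M_13 = det([-7 -2 0; 5 2 6; -5 -7 4]) = -250
  − (5) · M_14   where M_14 = det([-7 -2 -7; 5 2 6; -5 -7 -3]) = -47
det = (+1)·(6)·(266) + (+1)·(-6)·(-250) + (-1)·(5)·(-47) = 3331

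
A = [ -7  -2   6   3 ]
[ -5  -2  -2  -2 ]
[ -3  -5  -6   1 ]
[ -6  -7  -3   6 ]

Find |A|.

Expand along row 1:
  + (-7) · M_11   where M_11 = det([-2 -2 -2; -5 -6 1; -7 -3 6]) = 74
  − (-2) · M_12   where M_12 = det([-5 -2 -2; -3 -6 1; -6 -3 6]) = 195
  + (6) · M_13   where M_13 = det([-5 -2 -2; -3 -5 1; -6 -7 6]) = 109
  − (3) · M_14   where M_14 = det([-5 -2 -2; -3 -5 -6; -6 -7 -3]) = 99
det = (+1)·(-7)·(74) + (-1)·(-2)·(195) + (+1)·(6)·(109) + (-1)·(3)·(99) = 229

The determinant is 229.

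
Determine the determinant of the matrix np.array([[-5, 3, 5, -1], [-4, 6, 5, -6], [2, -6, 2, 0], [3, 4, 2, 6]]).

Expand along row 3 (it has 1 zero):
  + (2) · M_31   where M_31 = det([3 5 -1; 6 5 -6; 4 2 6]) = -166
  − (-6) · M_32   where M_32 = det([-5 5 -1; -4 5 -6; 3 2 6]) = -157
  + (2) · M_33   where M_33 = det([-5 3 -1; -4 6 -6; 3 4 6]) = -248
det = (+1)·(2)·(-166) + (-1)·(-6)·(-157) + (+1)·(2)·(-248) = -1770

-1770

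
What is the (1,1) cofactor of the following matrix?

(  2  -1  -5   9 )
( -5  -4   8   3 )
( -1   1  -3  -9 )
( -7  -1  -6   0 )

Delete row 1 and column 1; the remaining 3×3 submatrix is [-4 8 3; 1 -3 -9; -1 -6 0].
Its determinant is 261.
The cofactor carries sign (−1)^(1+1) = +1, so C_{1,1} = +(261) = 261.

261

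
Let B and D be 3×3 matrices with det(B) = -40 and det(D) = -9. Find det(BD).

det(BD) = det(B)·det(D) = (-40)·(-9) = 360

|BD| = 360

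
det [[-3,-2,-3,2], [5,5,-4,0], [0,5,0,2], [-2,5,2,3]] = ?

Expand along row 3 (it has 2 zeros):
  − (5) · M_32   where M_32 = det([-3 -3 2; 5 -4 0; -2 2 3]) = 85
  − (2) · M_34   where M_34 = det([-3 -2 -3; 5 5 -4; -2 5 2]) = -191
det = (-1)·(5)·(85) + (-1)·(2)·(-191) = -43

-43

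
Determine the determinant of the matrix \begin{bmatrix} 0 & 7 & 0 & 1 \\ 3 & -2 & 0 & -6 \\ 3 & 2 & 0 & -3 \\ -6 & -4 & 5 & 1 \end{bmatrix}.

255

Expand along column 3 (it has 3 zeros):
  − (5) · M_43   where M_43 = det([0 7 1; 3 -2 -6; 3 2 -3]) = -51
det = (-1)·(5)·(-51) = 255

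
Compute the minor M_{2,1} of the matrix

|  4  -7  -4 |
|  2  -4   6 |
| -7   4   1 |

9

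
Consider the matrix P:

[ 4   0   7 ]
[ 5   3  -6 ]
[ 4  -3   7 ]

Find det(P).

The determinant is -177.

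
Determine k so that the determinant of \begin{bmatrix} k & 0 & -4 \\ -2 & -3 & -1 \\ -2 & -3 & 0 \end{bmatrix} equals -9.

k = 3

Expanding along the column containing k, det(M) is linear in k: det(M) = (-3)·k + (0).
Set (-3)·k + (0) = -9  ⇒  (-3)·k = -9  ⇒  k = 3.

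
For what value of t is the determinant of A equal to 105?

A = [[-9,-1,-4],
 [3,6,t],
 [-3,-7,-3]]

t = 1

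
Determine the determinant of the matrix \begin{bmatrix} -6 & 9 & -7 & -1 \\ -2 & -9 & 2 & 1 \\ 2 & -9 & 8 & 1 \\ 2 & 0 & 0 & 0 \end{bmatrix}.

0

Expand along row 4 (it has 3 zeros):
  − (2) · M_41   where M_41 = det([9 -7 -1; -9 2 1; -9 8 1]) = 0
det = (-1)·(2)·(0) = 0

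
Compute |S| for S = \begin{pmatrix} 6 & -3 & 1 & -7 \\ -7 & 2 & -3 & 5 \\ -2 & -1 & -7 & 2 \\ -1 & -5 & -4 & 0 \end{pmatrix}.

498

Expand along row 4 (it has 1 zero):
  − (-1) · M_41   where M_41 = det([-3 1 -7; 2 -3 5; -1 -7 2]) = 23
  + (-5) · M_42   where M_42 = det([6 1 -7; -7 -3 5; -2 -7 2]) = -123
  − (-4) · M_43   where M_43 = det([6 -3 -7; -7 2 5; -2 -1 2]) = -35
det = (-1)·(-1)·(23) + (+1)·(-5)·(-123) + (-1)·(-4)·(-35) = 498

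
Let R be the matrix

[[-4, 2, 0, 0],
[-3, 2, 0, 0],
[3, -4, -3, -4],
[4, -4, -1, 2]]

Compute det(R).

R is block lower-triangular with a 2×2 block and a 2×2 block on the diagonal, so its determinant equals the product of the determinants of the diagonal blocks.
det of the 2×2 block = -2
det of the 2×2 block = -10
det = (-2)·(-10) = 20

|R| = 20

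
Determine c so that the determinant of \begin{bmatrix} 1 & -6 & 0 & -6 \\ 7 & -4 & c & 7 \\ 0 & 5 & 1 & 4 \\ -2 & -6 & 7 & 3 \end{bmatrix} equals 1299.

Expanding along the column containing c, det(A) is linear in c: det(A) = (-27)·c + (1191).
Set (-27)·c + (1191) = 1299  ⇒  (-27)·c = 108  ⇒  c = -4.

c = -4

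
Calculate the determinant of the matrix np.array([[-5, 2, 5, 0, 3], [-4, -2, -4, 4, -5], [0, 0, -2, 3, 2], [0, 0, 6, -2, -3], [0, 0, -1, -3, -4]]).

The determinant is 774.

The matrix is block upper-triangular with a 2×2 block and a 3×3 block on the diagonal, so its determinant equals the product of the determinants of the diagonal blocks.
det of the 2×2 block = 18
det of the 3×3 block = 43
det = (18)·(43) = 774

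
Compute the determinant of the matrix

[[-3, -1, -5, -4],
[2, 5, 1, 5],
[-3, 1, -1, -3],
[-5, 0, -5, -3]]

Expand along row 4 (it has 1 zero):
  − (-5) · M_41   where M_41 = det([-1 -5 -4; 5 1 5; 1 -1 -3]) = -78
  − (-5) · M_43   where M_43 = det([-3 -1 -4; 2 5 5; -3 1 -3]) = 1
  + (-3) · M_44   where M_44 = det([-3 -1 -5; 2 5 1; -3 1 -1]) = -66
det = (-1)·(-5)·(-78) + (-1)·(-5)·(1) + (+1)·(-3)·(-66) = -187

-187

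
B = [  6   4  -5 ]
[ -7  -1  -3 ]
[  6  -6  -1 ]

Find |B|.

|B| = -442

Expand along row 1:
  + 6 · |-1 -3; -6 -1| = 6·(1 − 18) = -102
  − 4 · |-7 -3; 6 -1| = −4·(7 − (-18)) = -100
  + (-5) · |-7 -1; 6 -6| = (-5)·(42 − (-6)) = -240
Sum: (-102) + (-100) + (-240) = -442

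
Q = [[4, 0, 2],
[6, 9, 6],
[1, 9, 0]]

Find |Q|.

Expand along row 1:
  + 4 · |9 6; 9 0| = 4·(0 − 54) = -216
  + 2 · |6 9; 1 9| = 2·(54 − 9) = 90
Sum: (-216) + (90) = -126

det(Q) = -126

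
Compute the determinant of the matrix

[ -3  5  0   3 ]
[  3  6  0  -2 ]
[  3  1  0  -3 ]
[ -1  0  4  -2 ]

Expand along column 3 (it has 3 zeros):
  − (4) · M_43   where M_43 = det([-3 5 3; 3 6 -2; 3 1 -3]) = 18
det = (-1)·(4)·(18) = -72

The determinant is -72.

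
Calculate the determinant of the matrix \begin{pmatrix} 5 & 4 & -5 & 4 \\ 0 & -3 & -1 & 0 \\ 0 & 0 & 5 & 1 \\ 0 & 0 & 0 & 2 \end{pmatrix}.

-150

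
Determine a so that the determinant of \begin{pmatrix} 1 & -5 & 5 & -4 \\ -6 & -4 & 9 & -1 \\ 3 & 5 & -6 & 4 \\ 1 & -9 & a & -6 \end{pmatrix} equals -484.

a = 0

Expanding along the row containing a, det(A) is linear in a: det(A) = (44)·a + (-484).
Set (44)·a + (-484) = -484  ⇒  (44)·a = 0  ⇒  a = 0.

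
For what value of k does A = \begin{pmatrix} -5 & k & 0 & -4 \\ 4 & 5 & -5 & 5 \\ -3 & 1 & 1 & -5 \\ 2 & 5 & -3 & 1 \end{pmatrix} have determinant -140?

Expanding along the column containing k, det(A) is linear in k: det(A) = (-14)·k + (-28).
Set (-14)·k + (-28) = -140  ⇒  (-14)·k = -112  ⇒  k = 8.

k = 8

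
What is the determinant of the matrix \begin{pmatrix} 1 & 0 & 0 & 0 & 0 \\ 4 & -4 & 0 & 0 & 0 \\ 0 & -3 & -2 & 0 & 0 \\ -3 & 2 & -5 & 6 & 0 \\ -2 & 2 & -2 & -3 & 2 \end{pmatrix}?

The matrix is lower triangular, so the determinant is the product of the diagonal entries:
det = (1) · (-4) · (-2) · (6) · (2) = 96

96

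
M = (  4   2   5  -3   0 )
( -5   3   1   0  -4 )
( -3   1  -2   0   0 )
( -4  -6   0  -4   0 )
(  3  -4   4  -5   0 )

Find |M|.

Expand along column 5 (it has 4 zeros):
  − (-4) · M_25   where M_25 = det([4 2 5 -3; -3 1 -2 0; -4 -6 0 -4; 3 -4 4 -5]) = -166
det = (-1)·(-4)·(-166) = -664

The determinant is -664.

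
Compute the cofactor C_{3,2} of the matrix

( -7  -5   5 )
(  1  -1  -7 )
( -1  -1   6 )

-44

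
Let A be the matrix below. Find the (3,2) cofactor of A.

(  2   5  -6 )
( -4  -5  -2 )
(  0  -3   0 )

Delete row 3 and column 2; the remaining 2×2 submatrix is [2 -6; -4 -2].
Its determinant is 2·(-2) − (-6)·(-4) = -28.
The cofactor carries sign (−1)^(3+2) = −1, so C_{3,2} = −(-28) = 28.

The cofactor is 28.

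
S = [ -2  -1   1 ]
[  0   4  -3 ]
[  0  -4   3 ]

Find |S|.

The determinant is 0.

Expand along column 1:
  + (-2) · |4 -3; -4 3| = (-2)·(12 − 12) = 0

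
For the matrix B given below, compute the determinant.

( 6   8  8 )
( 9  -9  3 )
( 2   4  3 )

The determinant is 30.

Expand along column 1:
  + 6 · |-9 3; 4 3| = 6·(-27 − 12) = -234
  − 9 · |8 8; 4 3| = −9·(24 − 32) = 72
  + 2 · |8 8; -9 3| = 2·(24 − (-72)) = 192
Sum: (-234) + (72) + (192) = 30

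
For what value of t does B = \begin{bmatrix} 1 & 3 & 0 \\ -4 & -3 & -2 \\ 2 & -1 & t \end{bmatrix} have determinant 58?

t = 8

Expanding along the column containing t, det(B) is linear in t: det(B) = (9)·t + (-14).
Set (9)·t + (-14) = 58  ⇒  (9)·t = 72  ⇒  t = 8.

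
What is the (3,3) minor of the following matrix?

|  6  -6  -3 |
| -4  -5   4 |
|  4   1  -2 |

-54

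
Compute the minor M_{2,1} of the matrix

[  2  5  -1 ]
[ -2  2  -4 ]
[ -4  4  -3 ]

Delete row 2 and column 1; the remaining 2×2 submatrix is [5 -1; 4 -3].
Its determinant is 5·(-3) − (-1)·4 = -11.

The minor is -11.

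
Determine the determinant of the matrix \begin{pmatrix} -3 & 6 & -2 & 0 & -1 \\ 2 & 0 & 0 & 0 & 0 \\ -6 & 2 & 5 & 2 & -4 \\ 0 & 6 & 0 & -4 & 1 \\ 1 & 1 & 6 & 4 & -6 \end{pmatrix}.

Expand along row 2 (it has 4 zeros):
  − (2) · M_21   where M_21 = det([6 -2 0 -1; 2 5 2 -4; 6 0 -4 1; 1 6 4 -6]) = 80
det = (-1)·(2)·(80) = -160

-160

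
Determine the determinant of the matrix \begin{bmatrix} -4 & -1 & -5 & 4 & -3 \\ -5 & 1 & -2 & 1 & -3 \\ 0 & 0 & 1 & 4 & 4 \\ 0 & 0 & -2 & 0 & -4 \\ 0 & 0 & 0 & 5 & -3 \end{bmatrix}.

The matrix is block upper-triangular with a 2×2 block and a 3×3 block on the diagonal, so its determinant equals the product of the determinants of the diagonal blocks.
det of the 2×2 block = -9
det of the 3×3 block = -44
det = (-9)·(-44) = 396

396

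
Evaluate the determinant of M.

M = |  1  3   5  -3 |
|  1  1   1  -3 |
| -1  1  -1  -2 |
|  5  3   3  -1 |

Expand along row 1:
  + (1) · M_11   where M_11 = det([1 1 -3; 1 -1 -2; 3 3 -1]) = -16
  − (3) · M_12   where M_12 = det([1 1 -3; -1 -1 -2; 5 3 -1]) = -10
  + (5) · M_13   where M_13 = det([1 1 -3; -1 1 -2; 5 3 -1]) = 18
  − (-3) · M_14   where M_14 = det([1 1 1; -1 1 -1; 5 3 3]) = -4
det = (+1)·(1)·(-16) + (-1)·(3)·(-10) + (+1)·(5)·(18) + (-1)·(-3)·(-4) = 92

92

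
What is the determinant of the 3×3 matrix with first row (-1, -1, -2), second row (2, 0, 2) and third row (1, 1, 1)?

-2

Expand along row 2:
  − 2 · |-1 -2; 1 1| = −2·(-1 − (-2)) = -2
  − 2 · |-1 -1; 1 1| = −2·(-1 − (-1)) = 0
Sum: (-2) + (0) = -2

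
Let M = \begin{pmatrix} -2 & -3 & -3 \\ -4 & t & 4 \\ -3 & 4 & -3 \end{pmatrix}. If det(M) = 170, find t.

Expanding along the row containing t, det(M) is linear in t: det(M) = (-3)·t + (152).
Set (-3)·t + (152) = 170  ⇒  (-3)·t = 18  ⇒  t = -6.

t = -6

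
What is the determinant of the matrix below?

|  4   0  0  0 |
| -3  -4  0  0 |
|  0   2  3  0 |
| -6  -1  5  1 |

The determinant is -48.

The matrix is lower triangular, so the determinant is the product of the diagonal entries:
det = (4) · (-4) · (3) · (1) = -48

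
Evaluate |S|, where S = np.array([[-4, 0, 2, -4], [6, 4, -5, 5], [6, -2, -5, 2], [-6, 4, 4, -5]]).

-120

Expand along row 1 (it has 1 zero):
  + (-4) · M_11   where M_11 = det([4 -5 5; -2 -5 2; 4 4 -5]) = 138
  + (2) · M_13   where M_13 = det([6 4 5; 6 -2 2; -6 4 -5]) = 144
  − (-4) · M_14   where M_14 = det([6 4 -5; 6 -2 -5; -6 4 4]) = 36
det = (+1)·(-4)·(138) + (+1)·(2)·(144) + (-1)·(-4)·(36) = -120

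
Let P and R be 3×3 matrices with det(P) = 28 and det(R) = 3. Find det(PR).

det(PR) = det(P)·det(R) = (28)·(3) = 84

|PR| = 84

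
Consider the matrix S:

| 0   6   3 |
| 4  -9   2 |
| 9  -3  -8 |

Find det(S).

|S| = 507

Expand along row 1:
  − 6 · |4 2; 9 -8| = −6·(-32 − 18) = 300
  + 3 · |4 -9; 9 -3| = 3·(-12 − (-81)) = 207
Sum: (300) + (207) = 507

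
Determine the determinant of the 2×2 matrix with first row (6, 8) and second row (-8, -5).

The determinant is 34.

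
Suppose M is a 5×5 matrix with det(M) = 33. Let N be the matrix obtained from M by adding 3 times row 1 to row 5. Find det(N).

Adding a multiple of one row to another leaves the determinant unchanged.
det(N) = (1)·(33) = 33

|N| = 33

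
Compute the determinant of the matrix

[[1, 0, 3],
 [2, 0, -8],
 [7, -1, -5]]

Expand along column 2:
  − (-1) · |1 3; 2 -8| = −(-1)·(-8 − 6) = -14

-14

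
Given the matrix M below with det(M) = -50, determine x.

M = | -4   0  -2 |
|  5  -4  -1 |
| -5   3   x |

-3

Expanding along the row containing x, det(M) is linear in x: det(M) = (16)·x + (-2).
Set (16)·x + (-2) = -50  ⇒  (16)·x = -48  ⇒  x = -3.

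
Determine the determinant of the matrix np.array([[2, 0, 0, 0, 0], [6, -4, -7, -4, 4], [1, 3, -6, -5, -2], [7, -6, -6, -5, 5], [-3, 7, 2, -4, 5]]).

-2396

Expand along row 1 (it has 4 zeros):
  + (2) · M_11   where M_11 = det([-4 -7 -4 4; 3 -6 -5 -2; -6 -6 -5 5; 7 2 -4 5]) = -1198
det = (+1)·(2)·(-1198) = -2396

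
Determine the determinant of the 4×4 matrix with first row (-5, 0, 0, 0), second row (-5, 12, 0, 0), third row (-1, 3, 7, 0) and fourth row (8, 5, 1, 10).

The determinant is -4200.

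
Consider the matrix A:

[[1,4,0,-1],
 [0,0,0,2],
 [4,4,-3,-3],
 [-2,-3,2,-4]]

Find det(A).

|A| = -18

Expand along row 2 (it has 3 zeros):
  + (2) · M_24   where M_24 = det([1 4 0; 4 4 -3; -2 -3 2]) = -9
det = (+1)·(2)·(-9) = -18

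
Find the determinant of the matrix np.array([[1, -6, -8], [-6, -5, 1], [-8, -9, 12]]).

Expand along column 1:
  + 1 · |-5 1; -9 12| = 1·(-60 − (-9)) = -51
  − (-6) · |-6 -8; -9 12| = −(-6)·(-72 − 72) = -864
  + (-8) · |-6 -8; -5 1| = (-8)·(-6 − 40) = 368
Sum: (-51) + (-864) + (368) = -547

-547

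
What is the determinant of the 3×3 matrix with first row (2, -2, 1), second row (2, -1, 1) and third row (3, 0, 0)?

-3

Expand along row 3:
  + 3 · |-2 1; -1 1| = 3·(-2 − (-1)) = -3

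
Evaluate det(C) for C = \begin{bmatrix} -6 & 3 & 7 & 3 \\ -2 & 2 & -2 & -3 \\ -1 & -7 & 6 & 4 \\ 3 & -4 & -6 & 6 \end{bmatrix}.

det(C) = 1705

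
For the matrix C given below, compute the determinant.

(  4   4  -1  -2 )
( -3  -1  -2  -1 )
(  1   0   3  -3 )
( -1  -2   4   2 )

The determinant is 75.

Expand along row 3 (it has 1 zero):
  + (1) · M_31   where M_31 = det([4 -1 -2; -1 -2 -1; -2 4 2]) = 12
  + (3) · M_33   where M_33 = det([4 4 -2; -3 -1 -1; -1 -2 2]) = 2
  − (-3) · M_34   where M_34 = det([4 4 -1; -3 -1 -2; -1 -2 4]) = 19
det = (+1)·(1)·(12) + (+1)·(3)·(2) + (-1)·(-3)·(19) = 75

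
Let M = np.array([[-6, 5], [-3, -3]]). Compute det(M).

|M| = 33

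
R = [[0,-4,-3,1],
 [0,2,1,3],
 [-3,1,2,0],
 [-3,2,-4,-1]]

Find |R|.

|R| = 288

Expand along column 1 (it has 2 zeros):
  + (-3) · M_31   where M_31 = det([-4 -3 1; 2 1 3; 2 -4 -1]) = -78
  − (-3) · M_41   where M_41 = det([-4 -3 1; 2 1 3; 1 2 0]) = 18
det = (+1)·(-3)·(-78) + (-1)·(-3)·(18) = 288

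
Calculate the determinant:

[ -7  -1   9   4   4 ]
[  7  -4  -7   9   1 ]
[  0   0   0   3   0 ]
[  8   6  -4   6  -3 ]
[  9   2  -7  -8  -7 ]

4266

Expand along row 3 (it has 4 zeros):
  − (3) · M_34   where M_34 = det([-7 -1 9 4; 7 -4 -7 1; 8 6 -4 -3; 9 2 -7 -7]) = -1422
det = (-1)·(3)·(-1422) = 4266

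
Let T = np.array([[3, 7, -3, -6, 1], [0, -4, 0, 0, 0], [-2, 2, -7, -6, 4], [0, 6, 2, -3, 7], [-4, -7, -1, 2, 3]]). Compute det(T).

|T| = -596

Expand along row 2 (it has 4 zeros):
  + (-4) · M_22   where M_22 = det([3 -3 -6 1; -2 -7 -6 4; 0 2 -3 7; -4 -1 2 3]) = 149
det = (+1)·(-4)·(149) = -596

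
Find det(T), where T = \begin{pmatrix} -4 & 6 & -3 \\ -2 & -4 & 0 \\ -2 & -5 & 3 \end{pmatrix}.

Expand along row 2:
  − (-2) · |6 -3; -5 3| = −(-2)·(18 − 15) = 6
  + (-4) · |-4 -3; -2 3| = (-4)·(-12 − 6) = 72
Sum: (6) + (72) = 78

78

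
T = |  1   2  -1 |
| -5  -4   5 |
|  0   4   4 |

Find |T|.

|T| = 24

Expand along column 1:
  + 1 · |-4 5; 4 4| = 1·(-16 − 20) = -36
  − (-5) · |2 -1; 4 4| = −(-5)·(8 − (-4)) = 60
Sum: (-36) + (60) = 24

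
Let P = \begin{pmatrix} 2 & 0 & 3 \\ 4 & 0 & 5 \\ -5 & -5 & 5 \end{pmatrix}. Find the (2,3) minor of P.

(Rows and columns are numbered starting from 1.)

Delete row 2 and column 3; the remaining 2×2 submatrix is [2 0; -5 -5].
Its determinant is 2·(-5) − 0·(-5) = -10.

The minor is -10.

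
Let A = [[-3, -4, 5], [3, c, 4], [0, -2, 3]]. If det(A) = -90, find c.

c = 8

Expanding along the row containing c, det(A) is linear in c: det(A) = (-9)·c + (-18).
Set (-9)·c + (-18) = -90  ⇒  (-9)·c = -72  ⇒  c = 8.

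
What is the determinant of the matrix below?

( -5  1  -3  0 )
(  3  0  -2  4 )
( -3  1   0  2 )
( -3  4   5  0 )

Expand along column 4 (it has 2 zeros):
  + (4) · M_24   where M_24 = det([-5 1 -3; -3 1 0; -3 4 5]) = 17
  − (2) · M_34   where M_34 = det([-5 1 -3; 3 0 -2; -3 4 5]) = -85
det = (+1)·(4)·(17) + (-1)·(2)·(-85) = 238

238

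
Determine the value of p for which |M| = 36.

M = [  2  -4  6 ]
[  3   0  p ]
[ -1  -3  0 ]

p = 9

Expanding along the column containing p, det(M) is linear in p: det(M) = (10)·p + (-54).
Set (10)·p + (-54) = 36  ⇒  (10)·p = 90  ⇒  p = 9.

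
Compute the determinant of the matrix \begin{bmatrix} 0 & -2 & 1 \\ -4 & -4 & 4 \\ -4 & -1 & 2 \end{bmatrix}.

4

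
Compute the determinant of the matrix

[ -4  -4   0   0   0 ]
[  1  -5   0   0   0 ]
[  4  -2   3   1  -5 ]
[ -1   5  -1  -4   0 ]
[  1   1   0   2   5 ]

The matrix is block lower-triangular with a 2×2 block and a 3×3 block on the diagonal, so its determinant equals the product of the determinants of the diagonal blocks.
det of the 2×2 block = 24
det of the 3×3 block = -45
det = (24)·(-45) = -1080

-1080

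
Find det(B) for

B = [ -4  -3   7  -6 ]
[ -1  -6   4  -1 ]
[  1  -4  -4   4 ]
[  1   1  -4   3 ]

The determinant is -45.

Expand along row 1:
  + (-4) · M_11   where M_11 = det([-6 4 -1; -4 -4 4; 1 -4 3]) = 20
  − (-3) · M_12   where M_12 = det([-1 4 -1; 1 -4 4; 1 -4 3]) = 0
  + (7) · M_13   where M_13 = det([-1 -6 -1; 1 -4 4; 1 1 3]) = 5
  − (-6) · M_14   where M_14 = det([-1 -6 4; 1 -4 -4; 1 1 -4]) = 0
det = (+1)·(-4)·(20) + (-1)·(-3)·(0) + (+1)·(7)·(5) + (-1)·(-6)·(0) = -45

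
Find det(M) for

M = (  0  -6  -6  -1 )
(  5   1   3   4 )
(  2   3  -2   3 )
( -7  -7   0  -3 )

|M| = -899

Expand along row 1 (it has 1 zero):
  − (-6) · M_12   where M_12 = det([5 3 4; 2 -2 3; -7 0 -3]) = -71
  + (-6) · M_13   where M_13 = det([5 1 4; 2 3 3; -7 -7 -3]) = 73
  − (-1) · M_14   where M_14 = det([5 1 3; 2 3 -2; -7 -7 0]) = -35
det = (-1)·(-6)·(-71) + (+1)·(-6)·(73) + (-1)·(-1)·(-35) = -899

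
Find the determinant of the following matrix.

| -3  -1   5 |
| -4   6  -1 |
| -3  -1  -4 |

198

Expand along row 1:
  + (-3) · |6 -1; -1 -4| = (-3)·(-24 − 1) = 75
  − (-1) · |-4 -1; -3 -4| = −(-1)·(16 − 3) = 13
  + 5 · |-4 6; -3 -1| = 5·(4 − (-18)) = 110
Sum: (75) + (13) + (110) = 198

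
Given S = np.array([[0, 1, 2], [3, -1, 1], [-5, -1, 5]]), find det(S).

-36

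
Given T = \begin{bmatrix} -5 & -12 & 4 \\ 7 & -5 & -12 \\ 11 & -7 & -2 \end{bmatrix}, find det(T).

Expand along row 1:
  + (-5) · |-5 -12; -7 -2| = (-5)·(10 − 84) = 370
  − (-12) · |7 -12; 11 -2| = −(-12)·(-14 − (-132)) = 1416
  + 4 · |7 -5; 11 -7| = 4·(-49 − (-55)) = 24
Sum: (370) + (1416) + (24) = 1810

det(T) = 1810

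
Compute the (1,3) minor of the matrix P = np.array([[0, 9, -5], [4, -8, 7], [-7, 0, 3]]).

Delete row 1 and column 3; the remaining 2×2 submatrix is [4 -8; -7 0].
Its determinant is 4·0 − (-8)·(-7) = -56.

-56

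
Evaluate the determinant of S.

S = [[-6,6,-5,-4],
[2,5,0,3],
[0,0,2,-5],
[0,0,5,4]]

S is block upper-triangular with a 2×2 block and a 2×2 block on the diagonal, so its determinant equals the product of the determinants of the diagonal blocks.
det of the 2×2 block = -42
det of the 2×2 block = 33
det = (-42)·(33) = -1386

-1386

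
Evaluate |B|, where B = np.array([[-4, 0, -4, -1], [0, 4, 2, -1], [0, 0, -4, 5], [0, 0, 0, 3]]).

The determinant is 192.

B is upper triangular, so det(B) is the product of the diagonal entries:
det = (-4) · (4) · (-4) · (3) = 192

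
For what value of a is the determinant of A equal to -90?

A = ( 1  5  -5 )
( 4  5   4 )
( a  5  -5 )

Expanding along the row containing a, det(A) is linear in a: det(A) = (45)·a + (-45).
Set (45)·a + (-45) = -90  ⇒  (45)·a = -45  ⇒  a = -1.

-1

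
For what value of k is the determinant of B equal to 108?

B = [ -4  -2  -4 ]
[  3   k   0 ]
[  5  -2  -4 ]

Expanding along the column containing k, det(B) is linear in k: det(B) = (36)·k + (0).
Set (36)·k + (0) = 108  ⇒  (36)·k = 108  ⇒  k = 3.

3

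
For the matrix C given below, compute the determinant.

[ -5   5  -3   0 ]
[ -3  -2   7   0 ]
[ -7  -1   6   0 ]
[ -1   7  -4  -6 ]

The determinant is 582.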